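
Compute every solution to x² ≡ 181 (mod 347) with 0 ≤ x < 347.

Since 347 ≡ 3 (mod 4), a square root of 181 is 181^((347+1)/4) = 181^87 mod 347.
Repeated squaring: 181^2≡143, 181^4≡323, 181^8≡229, 181^16≡44, 181^32≡201, 181^64≡149 (mod 347).
181^87 = 181^(64+16+4+2+1) ≡ 212 (mod 347).
Check: 212² = 44944 ≡ 181 (mod 347). The two roots are 135 and 212.

135, 212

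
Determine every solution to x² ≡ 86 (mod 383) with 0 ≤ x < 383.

Since 383 ≡ 3 (mod 4), a square root of 86 is 86^((383+1)/4) = 86^96 mod 383.
Repeated squaring: 86^2≡119, 86^4≡373, 86^8≡100, 86^16≡42, 86^32≡232, 86^64≡204 (mod 383).
86^96 = 86^(64+32) ≡ 219 (mod 383).
Check: 219² = 47961 ≡ 86 (mod 383). The two roots are 164 and 219.

164, 219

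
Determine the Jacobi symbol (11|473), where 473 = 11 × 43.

0

Reciprocity: 11 ≡ 3 and 473 ≡ 1 (mod 4), so (11/473) = +(473/11).
Reduce top mod 11: now compute (0/11).
Top reduces to 0: gcd > 1, so the symbol is 0.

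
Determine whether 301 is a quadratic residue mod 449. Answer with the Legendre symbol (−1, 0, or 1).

Reciprocity: 301 ≡ 1 and 449 ≡ 1 (mod 4), so (301/449) = +(449/301).
Reduce top mod 301: now compute (148/301).
Pull out 2^2: since 301 ≡ 5 (mod 8), (2/301) = -1, so (2/301)^2 = +1.
Reciprocity: 37 ≡ 1 and 301 ≡ 1 (mod 4), so (37/301) = +(301/37).
Reduce top mod 37: now compute (5/37).
Reciprocity: 5 ≡ 1 and 37 ≡ 1 (mod 4), so (5/37) = +(37/5).
Reduce top mod 5: now compute (2/5).
Pull out 2: since 5 ≡ 5 (mod 8), (2/5) = -1.
Reached (1/5) = 1. Collecting the sign flips along the way, the symbol is -1.

-1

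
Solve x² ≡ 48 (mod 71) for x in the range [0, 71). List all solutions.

Since 71 ≡ 3 (mod 4), a square root of 48 is 48^((71+1)/4) = 48^18 mod 71.
Repeated squaring: 48^2≡32, 48^4≡30, 48^8≡48, 48^16≡32 (mod 71).
48^18 = 48^(16+2) ≡ 30 (mod 71).
Check: 30² = 900 ≡ 48 (mod 71). The two roots are 30 and 41.

30, 41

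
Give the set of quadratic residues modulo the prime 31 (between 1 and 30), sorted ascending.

1,2,4,5,7,8,9,10,14,16,18,19,20,25,28

Square k = 1,…,15 (k and 31−k give the same square):
1²=1, 2²=4, 3²=9, 4²=16, 5²=25, 6²≡5, 7²≡18, 8²≡2, 9²≡19, 10²≡7, 11²≡28, 12²≡20, 13²≡14, 14²≡10, 15²≡8 (mod 31).
So the quadratic residues mod 31 are {1, 2, 4, 5, 7, 8, 9, 10, 14, 16, 18, 19, 20, 25, 28}.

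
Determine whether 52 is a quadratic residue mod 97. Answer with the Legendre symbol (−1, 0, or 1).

-1

Pull out 2^2: since 97 ≡ 1 (mod 8), (2/97) = +1, so (2/97)^2 = +1.
Reciprocity: 13 ≡ 1 and 97 ≡ 1 (mod 4), so (13/97) = +(97/13).
Reduce top mod 13: now compute (6/13).
Pull out 2: since 13 ≡ 5 (mod 8), (2/13) = -1.
Reciprocity: 3 ≡ 3 and 13 ≡ 1 (mod 4), so (3/13) = +(13/3).
Reduce top mod 3: now compute (1/3).
Reached (1/3) = 1. Collecting the sign flips along the way, the symbol is -1.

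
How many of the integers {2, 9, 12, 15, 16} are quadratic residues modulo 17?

4

(2/17) = +1 → QR.
(9/17) = +1 → QR.
(12/17) = -1 → non-residue.
(15/17) = +1 → QR.
(16/17) = +1 → QR.
Total quadratic residues among the 5: 4.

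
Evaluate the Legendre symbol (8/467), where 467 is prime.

-1

Euler's criterion: (8/467) ≡ 8^233 (mod 467).
8^2 ≡ 64 (mod 467)
8^4 ≡ 360 (mod 467)
8^8 ≡ 241 (mod 467)
8^16 ≡ 173 (mod 467)
8^32 ≡ 41 (mod 467)
8^64 ≡ 280 (mod 467)
8^128 ≡ 411 (mod 467)
8^233 = 8^(128+64+32+8+1) ≡ 466 (mod 467).
Result is 466 ≡ −1, so (8/467) = −1.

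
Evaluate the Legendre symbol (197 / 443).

1

Reciprocity: 197 ≡ 1 and 443 ≡ 3 (mod 4), so (197/443) = +(443/197).
Reduce top mod 197: now compute (49/197).
Reciprocity: 49 ≡ 1 and 197 ≡ 1 (mod 4), so (49/197) = +(197/49).
Reduce top mod 49: now compute (1/49).
Reached (1/49) = 1. Collecting the sign flips along the way, the symbol is +1.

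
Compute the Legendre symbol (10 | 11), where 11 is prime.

Euler's criterion: (10/11) ≡ 10^5 (mod 11).
10^2 ≡ 1 (mod 11)
10^4 ≡ 1 (mod 11)
10^5 = 10^(4+1) ≡ 10 (mod 11).
Result is 10 ≡ −1, so (10/11) = −1.

-1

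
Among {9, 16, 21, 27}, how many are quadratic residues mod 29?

2

(9/29) = +1 → QR.
(16/29) = +1 → QR.
(21/29) = -1 → non-residue.
(27/29) = -1 → non-residue.
Total quadratic residues among the 4: 2.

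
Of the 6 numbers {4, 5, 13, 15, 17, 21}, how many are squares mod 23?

(4/23) = +1 → QR.
(5/23) = -1 → non-residue.
(13/23) = +1 → QR.
(15/23) = -1 → non-residue.
(17/23) = -1 → non-residue.
(21/23) = -1 → non-residue.
Total quadratic residues among the 6: 2.

2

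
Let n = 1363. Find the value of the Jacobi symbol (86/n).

-1

Pull out 2: since 1363 ≡ 3 (mod 8), (2/1363) = -1.
Reciprocity: 43 ≡ 3 and 1363 ≡ 3 (mod 4), so (43/1363) = −(1363/43).
Reduce top mod 43: now compute (30/43).
Pull out 2: since 43 ≡ 3 (mod 8), (2/43) = -1.
Reciprocity: 15 ≡ 3 and 43 ≡ 3 (mod 4), so (15/43) = −(43/15).
Reduce top mod 15: now compute (13/15).
Reciprocity: 13 ≡ 1 and 15 ≡ 3 (mod 4), so (13/15) = +(15/13).
Reduce top mod 13: now compute (2/13).
Pull out 2: since 13 ≡ 5 (mod 8), (2/13) = -1.
Reached (1/13) = 1. Collecting the sign flips along the way, the symbol is -1.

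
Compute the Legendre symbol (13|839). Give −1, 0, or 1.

-1

Reciprocity: 13 ≡ 1 and 839 ≡ 3 (mod 4), so (13/839) = +(839/13).
Reduce top mod 13: now compute (7/13).
Reciprocity: 7 ≡ 3 and 13 ≡ 1 (mod 4), so (7/13) = +(13/7).
Reduce top mod 7: now compute (6/7).
Pull out 2: since 7 ≡ 7 (mod 8), (2/7) = +1.
Reciprocity: 3 ≡ 3 and 7 ≡ 3 (mod 4), so (3/7) = −(7/3).
Reduce top mod 3: now compute (1/3).
Reached (1/3) = 1. Collecting the sign flips along the way, the symbol is -1.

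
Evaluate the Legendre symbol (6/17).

-1

Pull out 2: since 17 ≡ 1 (mod 8), (2/17) = +1.
Reciprocity: 3 ≡ 3 and 17 ≡ 1 (mod 4), so (3/17) = +(17/3).
Reduce top mod 3: now compute (2/3).
Pull out 2: since 3 ≡ 3 (mod 8), (2/3) = -1.
Reached (1/3) = 1. Collecting the sign flips along the way, the symbol is -1.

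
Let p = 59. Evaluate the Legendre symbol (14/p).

-1

Pull out 2: since 59 ≡ 3 (mod 8), (2/59) = -1.
Reciprocity: 7 ≡ 3 and 59 ≡ 3 (mod 4), so (7/59) = −(59/7).
Reduce top mod 7: now compute (3/7).
Reciprocity: 3 ≡ 3 and 7 ≡ 3 (mod 4), so (3/7) = −(7/3).
Reduce top mod 3: now compute (1/3).
Reached (1/3) = 1. Collecting the sign flips along the way, the symbol is -1.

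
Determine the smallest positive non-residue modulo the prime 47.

5

(2/47) = +1, so 2 is a residue.
(3/47) = +1, so 3 is a residue.
(4/47) = +1, so 4 is a residue.
(5/47) = −1, so 5 is the smallest positive non-residue mod 47.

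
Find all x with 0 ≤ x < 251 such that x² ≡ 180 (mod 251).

Since 251 ≡ 3 (mod 4), a square root of 180 is 180^((251+1)/4) = 180^63 mod 251.
Repeated squaring: 180^2≡21, 180^4≡190, 180^8≡207, 180^16≡179, 180^32≡164 (mod 251).
180^63 = 180^(32+16+8+4+2+1) ≡ 155 (mod 251).
Check: 155² = 24025 ≡ 180 (mod 251). The two roots are 96 and 155.

96, 155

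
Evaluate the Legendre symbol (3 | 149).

Euler's criterion: (3/149) ≡ 3^74 (mod 149).
3^2 ≡ 9 (mod 149)
3^4 ≡ 81 (mod 149)
3^8 ≡ 5 (mod 149)
3^16 ≡ 25 (mod 149)
3^32 ≡ 29 (mod 149)
3^64 ≡ 96 (mod 149)
3^74 = 3^(64+8+2) ≡ 148 (mod 149).
Result is 148 ≡ −1, so (3/149) = −1.

-1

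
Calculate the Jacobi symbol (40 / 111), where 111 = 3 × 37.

Pull out 2^3: since 111 ≡ 7 (mod 8), (2/111) = +1, so (2/111)^3 = +1.
Reciprocity: 5 ≡ 1 and 111 ≡ 3 (mod 4), so (5/111) = +(111/5).
Reduce top mod 5: now compute (1/5).
Reached (1/5) = 1. Collecting the sign flips along the way, the symbol is +1.

1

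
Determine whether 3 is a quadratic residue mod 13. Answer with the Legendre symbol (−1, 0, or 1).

1

Reciprocity: 3 ≡ 3 and 13 ≡ 1 (mod 4), so (3/13) = +(13/3).
Reduce top mod 3: now compute (1/3).
Reached (1/3) = 1. Collecting the sign flips along the way, the symbol is +1.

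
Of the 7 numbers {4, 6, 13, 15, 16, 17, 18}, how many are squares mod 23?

5

(4/23) = +1 → QR.
(6/23) = +1 → QR.
(13/23) = +1 → QR.
(15/23) = -1 → non-residue.
(16/23) = +1 → QR.
(17/23) = -1 → non-residue.
(18/23) = +1 → QR.
Total quadratic residues among the 7: 5.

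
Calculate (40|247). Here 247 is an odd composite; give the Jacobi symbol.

Pull out 2^3: since 247 ≡ 7 (mod 8), (2/247) = +1, so (2/247)^3 = +1.
Reciprocity: 5 ≡ 1 and 247 ≡ 3 (mod 4), so (5/247) = +(247/5).
Reduce top mod 5: now compute (2/5).
Pull out 2: since 5 ≡ 5 (mod 8), (2/5) = -1.
Reached (1/5) = 1. Collecting the sign flips along the way, the symbol is -1.

-1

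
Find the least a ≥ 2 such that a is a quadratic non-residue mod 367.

3

(2/367) = +1, so 2 is a residue.
(3/367) = −1, so 3 is the smallest positive non-residue mod 367.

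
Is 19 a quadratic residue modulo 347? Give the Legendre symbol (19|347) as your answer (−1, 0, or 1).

-1

Reciprocity: 19 ≡ 3 and 347 ≡ 3 (mod 4), so (19/347) = −(347/19).
Reduce top mod 19: now compute (5/19).
Reciprocity: 5 ≡ 1 and 19 ≡ 3 (mod 4), so (5/19) = +(19/5).
Reduce top mod 5: now compute (4/5).
Pull out 2^2: since 5 ≡ 5 (mod 8), (2/5) = -1, so (2/5)^2 = +1.
Reached (1/5) = 1. Collecting the sign flips along the way, the symbol is -1.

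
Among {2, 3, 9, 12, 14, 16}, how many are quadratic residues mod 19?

2

(2/19) = -1 → non-residue.
(3/19) = -1 → non-residue.
(9/19) = +1 → QR.
(12/19) = -1 → non-residue.
(14/19) = -1 → non-residue.
(16/19) = +1 → QR.
Total quadratic residues among the 6: 2.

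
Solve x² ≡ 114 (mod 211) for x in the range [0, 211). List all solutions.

Since 211 ≡ 3 (mod 4), a square root of 114 is 114^((211+1)/4) = 114^53 mod 211.
Repeated squaring: 114^2≡125, 114^4≡11, 114^8≡121, 114^16≡82, 114^32≡183 (mod 211).
114^53 = 114^(32+16+4+1) ≡ 122 (mod 211).
Check: 122² = 14884 ≡ 114 (mod 211). The two roots are 89 and 122.

89, 122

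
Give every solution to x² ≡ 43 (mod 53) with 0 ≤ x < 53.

53 ≡ 1 (mod 4), so we find a root by search.
Trying successive values, 19² = 361 ≡ 43 (mod 53). The other root is 53 − 19 = 34.

19, 34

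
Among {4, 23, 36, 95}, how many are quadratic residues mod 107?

(4/107) = +1 → QR.
(23/107) = +1 → QR.
(36/107) = +1 → QR.
(95/107) = -1 → non-residue.
Total quadratic residues among the 4: 3.

3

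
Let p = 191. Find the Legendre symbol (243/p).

First reduce: 243 ≡ 52 (mod 191).
Pull out 2^2: since 191 ≡ 7 (mod 8), (2/191) = +1, so (2/191)^2 = +1.
Reciprocity: 13 ≡ 1 and 191 ≡ 3 (mod 4), so (13/191) = +(191/13).
Reduce top mod 13: now compute (9/13).
Reciprocity: 9 ≡ 1 and 13 ≡ 1 (mod 4), so (9/13) = +(13/9).
Reduce top mod 9: now compute (4/9).
Pull out 2^2: since 9 ≡ 1 (mod 8), (2/9) = +1, so (2/9)^2 = +1.
Reached (1/9) = 1. Collecting the sign flips along the way, the symbol is +1.

1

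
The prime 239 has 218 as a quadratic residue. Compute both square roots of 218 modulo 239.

74, 165

Since 239 ≡ 3 (mod 4), a square root of 218 is 218^((239+1)/4) = 218^60 mod 239.
Repeated squaring: 218^2≡202, 218^4≡174, 218^8≡162, 218^16≡193, 218^32≡204 (mod 239).
218^60 = 218^(32+16+8+4) ≡ 165 (mod 239).
Check: 165² = 27225 ≡ 218 (mod 239). The two roots are 74 and 165.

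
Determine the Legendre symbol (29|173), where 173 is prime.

1

Euler's criterion: (29/173) ≡ 29^86 (mod 173).
29^2 ≡ 149 (mod 173)
29^4 ≡ 57 (mod 173)
29^8 ≡ 135 (mod 173)
29^16 ≡ 60 (mod 173)
29^32 ≡ 140 (mod 173)
29^64 ≡ 51 (mod 173)
29^86 = 29^(64+16+4+2) ≡ 1 (mod 173).
Result is 1, so (29/173) = 1.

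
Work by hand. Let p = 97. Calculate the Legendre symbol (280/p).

First reduce: 280 ≡ 86 (mod 97).
Pull out 2: since 97 ≡ 1 (mod 8), (2/97) = +1.
Reciprocity: 43 ≡ 3 and 97 ≡ 1 (mod 4), so (43/97) = +(97/43).
Reduce top mod 43: now compute (11/43).
Reciprocity: 11 ≡ 3 and 43 ≡ 3 (mod 4), so (11/43) = −(43/11).
Reduce top mod 11: now compute (10/11).
Pull out 2: since 11 ≡ 3 (mod 8), (2/11) = -1.
Reciprocity: 5 ≡ 1 and 11 ≡ 3 (mod 4), so (5/11) = +(11/5).
Reduce top mod 5: now compute (1/5).
Reached (1/5) = 1. Collecting the sign flips along the way, the symbol is +1.

1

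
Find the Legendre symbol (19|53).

Reciprocity: 19 ≡ 3 and 53 ≡ 1 (mod 4), so (19/53) = +(53/19).
Reduce top mod 19: now compute (15/19).
Reciprocity: 15 ≡ 3 and 19 ≡ 3 (mod 4), so (15/19) = −(19/15).
Reduce top mod 15: now compute (4/15).
Pull out 2^2: since 15 ≡ 7 (mod 8), (2/15) = +1, so (2/15)^2 = +1.
Reached (1/15) = 1. Collecting the sign flips along the way, the symbol is -1.

-1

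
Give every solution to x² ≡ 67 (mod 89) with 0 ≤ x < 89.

89 ≡ 1 (mod 4), so we find a root by search.
Trying successive values, 44² = 1936 ≡ 67 (mod 89). The other root is 89 − 44 = 45.

44, 45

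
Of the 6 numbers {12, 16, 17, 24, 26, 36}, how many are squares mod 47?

5

(12/47) = +1 → QR.
(16/47) = +1 → QR.
(17/47) = +1 → QR.
(24/47) = +1 → QR.
(26/47) = -1 → non-residue.
(36/47) = +1 → QR.
Total quadratic residues among the 6: 5.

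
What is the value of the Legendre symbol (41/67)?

-1

Reciprocity: 41 ≡ 1 and 67 ≡ 3 (mod 4), so (41/67) = +(67/41).
Reduce top mod 41: now compute (26/41).
Pull out 2: since 41 ≡ 1 (mod 8), (2/41) = +1.
Reciprocity: 13 ≡ 1 and 41 ≡ 1 (mod 4), so (13/41) = +(41/13).
Reduce top mod 13: now compute (2/13).
Pull out 2: since 13 ≡ 5 (mod 8), (2/13) = -1.
Reached (1/13) = 1. Collecting the sign flips along the way, the symbol is -1.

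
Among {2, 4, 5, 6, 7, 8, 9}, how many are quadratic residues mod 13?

(2/13) = -1 → non-residue.
(4/13) = +1 → QR.
(5/13) = -1 → non-residue.
(6/13) = -1 → non-residue.
(7/13) = -1 → non-residue.
(8/13) = -1 → non-residue.
(9/13) = +1 → QR.
Total quadratic residues among the 7: 2.

2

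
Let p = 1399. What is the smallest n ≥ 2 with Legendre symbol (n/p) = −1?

(2/1399) = +1, so 2 is a residue.
(3/1399) = −1, so 3 is the smallest positive non-residue mod 1399.

3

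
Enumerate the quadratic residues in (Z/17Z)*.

1 2 4 8 9 13 15 16

Square k = 1,…,8 (k and 17−k give the same square):
1²=1, 2²=4, 3²=9, 4²=16, 5²≡8, 6²≡2, 7²≡15, 8²≡13 (mod 17).
So the quadratic residues mod 17 are {1, 2, 4, 8, 9, 13, 15, 16}.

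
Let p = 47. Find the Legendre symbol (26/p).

-1

Pull out 2: since 47 ≡ 7 (mod 8), (2/47) = +1.
Reciprocity: 13 ≡ 1 and 47 ≡ 3 (mod 4), so (13/47) = +(47/13).
Reduce top mod 13: now compute (8/13).
Pull out 2^3: since 13 ≡ 5 (mod 8), (2/13) = -1, so (2/13)^3 = -1.
Reached (1/13) = 1. Collecting the sign flips along the way, the symbol is -1.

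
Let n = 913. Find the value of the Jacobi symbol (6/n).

Pull out 2: since 913 ≡ 1 (mod 8), (2/913) = +1.
Reciprocity: 3 ≡ 3 and 913 ≡ 1 (mod 4), so (3/913) = +(913/3).
Reduce top mod 3: now compute (1/3).
Reached (1/3) = 1. Collecting the sign flips along the way, the symbol is +1.

1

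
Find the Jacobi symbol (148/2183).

Pull out 2^2: since 2183 ≡ 7 (mod 8), (2/2183) = +1, so (2/2183)^2 = +1.
Reciprocity: 37 ≡ 1 and 2183 ≡ 3 (mod 4), so (37/2183) = +(2183/37).
Reduce top mod 37: now compute (0/37).
Top reduces to 0: gcd > 1, so the symbol is 0.

0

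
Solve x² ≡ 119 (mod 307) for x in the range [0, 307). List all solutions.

147, 160

Since 307 ≡ 3 (mod 4), a square root of 119 is 119^((307+1)/4) = 119^77 mod 307.
Repeated squaring: 119^2≡39, 119^4≡293, 119^8≡196, 119^16≡41, 119^32≡146, 119^64≡133 (mod 307).
119^77 = 119^(64+8+4+1) ≡ 160 (mod 307).
Check: 160² = 25600 ≡ 119 (mod 307). The two roots are 147 and 160.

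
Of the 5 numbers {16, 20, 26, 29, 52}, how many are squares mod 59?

(16/59) = +1 → QR.
(20/59) = +1 → QR.
(26/59) = +1 → QR.
(29/59) = +1 → QR.
(52/59) = -1 → non-residue.
Total quadratic residues among the 5: 4.

4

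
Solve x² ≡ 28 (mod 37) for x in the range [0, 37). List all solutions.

18, 19

37 ≡ 1 (mod 4), so we find a root by search.
Trying successive values, 18² = 324 ≡ 28 (mod 37). The other root is 37 − 18 = 19.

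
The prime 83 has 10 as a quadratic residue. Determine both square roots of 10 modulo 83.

Since 83 ≡ 3 (mod 4), a square root of 10 is 10^((83+1)/4) = 10^21 mod 83.
Repeated squaring: 10^2≡17, 10^4≡40, 10^8≡23, 10^16≡31 (mod 83).
10^21 = 10^(16+4+1) ≡ 33 (mod 83).
Check: 33² = 1089 ≡ 10 (mod 83). The two roots are 33 and 50.

33, 50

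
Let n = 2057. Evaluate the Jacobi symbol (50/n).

Pull out 2: since 2057 ≡ 1 (mod 8), (2/2057) = +1.
Reciprocity: 25 ≡ 1 and 2057 ≡ 1 (mod 4), so (25/2057) = +(2057/25).
Reduce top mod 25: now compute (7/25).
Reciprocity: 7 ≡ 3 and 25 ≡ 1 (mod 4), so (7/25) = +(25/7).
Reduce top mod 7: now compute (4/7).
Pull out 2^2: since 7 ≡ 7 (mod 8), (2/7) = +1, so (2/7)^2 = +1.
Reached (1/7) = 1. Collecting the sign flips along the way, the symbol is +1.

1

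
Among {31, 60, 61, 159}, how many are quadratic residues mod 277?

(31/277) = -1 → non-residue.
(60/277) = -1 → non-residue.
(61/277) = -1 → non-residue.
(159/277) = -1 → non-residue.
Total quadratic residues among the 4: 0.

0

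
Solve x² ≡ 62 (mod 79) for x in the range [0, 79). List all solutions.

33, 46

Since 79 ≡ 3 (mod 4), a square root of 62 is 62^((79+1)/4) = 62^20 mod 79.
Repeated squaring: 62^2≡52, 62^4≡18, 62^8≡8, 62^16≡64 (mod 79).
62^20 = 62^(16+4) ≡ 46 (mod 79).
Check: 46² = 2116 ≡ 62 (mod 79). The two roots are 33 and 46.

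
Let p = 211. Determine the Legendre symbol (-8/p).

First reduce: -8 ≡ 203 (mod 211).
Reciprocity: 203 ≡ 3 and 211 ≡ 3 (mod 4), so (203/211) = −(211/203).
Reduce top mod 203: now compute (8/203).
Pull out 2^3: since 203 ≡ 3 (mod 8), (2/203) = -1, so (2/203)^3 = -1.
Reached (1/203) = 1. Collecting the sign flips along the way, the symbol is +1.

1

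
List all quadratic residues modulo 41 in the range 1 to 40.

Square k = 1,…,20 (k and 41−k give the same square):
1²=1, 2²=4, 3²=9, 4²=16, 5²=25, 6²=36, 7²≡8, 8²≡23, 9²≡40, 10²≡18, 11²≡39, 12²≡21, 13²≡5, 14²≡32, 15²≡20, 16²≡10, 17²≡2, 18²≡37, 19²≡33, 20²≡31 (mod 41).
So the quadratic residues mod 41 are {1, 2, 4, 5, 8, 9, 10, 16, 18, 20, 21, 23, 25, 31, 32, 33, 36, 37, 39, 40}.

1,2,4,5,8,9,10,16,18,20,21,23,25,31,32,33,36,37,39,40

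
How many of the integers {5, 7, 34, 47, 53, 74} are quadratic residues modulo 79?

1

(5/79) = +1 → QR.
(7/79) = -1 → non-residue.
(34/79) = -1 → non-residue.
(47/79) = -1 → non-residue.
(53/79) = -1 → non-residue.
(74/79) = -1 → non-residue.
Total quadratic residues among the 6: 1.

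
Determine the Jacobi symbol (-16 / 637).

1

First reduce: -16 ≡ 621 (mod 637).
Reciprocity: 621 ≡ 1 and 637 ≡ 1 (mod 4), so (621/637) = +(637/621).
Reduce top mod 621: now compute (16/621).
Pull out 2^4: since 621 ≡ 5 (mod 8), (2/621) = -1, so (2/621)^4 = +1.
Reached (1/621) = 1. Collecting the sign flips along the way, the symbol is +1.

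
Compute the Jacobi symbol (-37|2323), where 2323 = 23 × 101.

1

First reduce: -37 ≡ 2286 (mod 2323).
Pull out 2: since 2323 ≡ 3 (mod 8), (2/2323) = -1.
Reciprocity: 1143 ≡ 3 and 2323 ≡ 3 (mod 4), so (1143/2323) = −(2323/1143).
Reduce top mod 1143: now compute (37/1143).
Reciprocity: 37 ≡ 1 and 1143 ≡ 3 (mod 4), so (37/1143) = +(1143/37).
Reduce top mod 37: now compute (33/37).
Reciprocity: 33 ≡ 1 and 37 ≡ 1 (mod 4), so (33/37) = +(37/33).
Reduce top mod 33: now compute (4/33).
Pull out 2^2: since 33 ≡ 1 (mod 8), (2/33) = +1, so (2/33)^2 = +1.
Reached (1/33) = 1. Collecting the sign flips along the way, the symbol is +1.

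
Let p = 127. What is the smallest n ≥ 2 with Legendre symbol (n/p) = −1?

(2/127) = +1, so 2 is a residue.
(3/127) = −1, so 3 is the smallest positive non-residue mod 127.

3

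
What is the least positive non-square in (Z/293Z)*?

(2/293) = −1, so 2 is the smallest positive non-residue mod 293.

2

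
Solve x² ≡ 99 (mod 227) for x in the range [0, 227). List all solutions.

107, 120

Since 227 ≡ 3 (mod 4), a square root of 99 is 99^((227+1)/4) = 99^57 mod 227.
Repeated squaring: 99^2≡40, 99^4≡11, 99^8≡121, 99^16≡113, 99^32≡57 (mod 227).
99^57 = 99^(32+16+8+1) ≡ 120 (mod 227).
Check: 120² = 14400 ≡ 99 (mod 227). The two roots are 107 and 120.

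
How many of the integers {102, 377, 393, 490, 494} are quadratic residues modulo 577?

(102/577) = +1 → QR.
(377/577) = +1 → QR.
(393/577) = +1 → QR.
(490/577) = -1 → non-residue.
(494/577) = -1 → non-residue.
Total quadratic residues among the 5: 3.

3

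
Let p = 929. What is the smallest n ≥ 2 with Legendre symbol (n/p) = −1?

(2/929) = +1, so 2 is a residue.
(3/929) = −1, so 3 is the smallest positive non-residue mod 929.

3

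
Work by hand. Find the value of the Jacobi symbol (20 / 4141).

1

Pull out 2^2: since 4141 ≡ 5 (mod 8), (2/4141) = -1, so (2/4141)^2 = +1.
Reciprocity: 5 ≡ 1 and 4141 ≡ 1 (mod 4), so (5/4141) = +(4141/5).
Reduce top mod 5: now compute (1/5).
Reached (1/5) = 1. Collecting the sign flips along the way, the symbol is +1.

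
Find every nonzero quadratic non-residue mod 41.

Square k = 1,…,20 (k and 41−k give the same square):
1²=1, 2²=4, 3²=9, 4²=16, 5²=25, 6²=36, 7²≡8, 8²≡23, 9²≡40, 10²≡18, 11²≡39, 12²≡21, 13²≡5, 14²≡32, 15²≡20, 16²≡10, 17²≡2, 18²≡37, 19²≡33, 20²≡31 (mod 41).
The residues are {1, 2, 4, 5, 8, 9, 10, 16, 18, 20, 21, 23, 25, 31, 32, 33, 36, 37, 39, 40}; the non-residues are the remaining 20 nonzero classes.

3, 6, 7, 11, 12, 13, 14, 15, 17, 19, 22, 24, 26, 27, 28, 29, 30, 34, 35, 38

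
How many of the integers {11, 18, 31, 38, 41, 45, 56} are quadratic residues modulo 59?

2

(11/59) = -1 → non-residue.
(18/59) = -1 → non-residue.
(31/59) = -1 → non-residue.
(38/59) = -1 → non-residue.
(41/59) = +1 → QR.
(45/59) = +1 → QR.
(56/59) = -1 → non-residue.
Total quadratic residues among the 7: 2.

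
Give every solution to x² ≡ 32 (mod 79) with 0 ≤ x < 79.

Since 79 ≡ 3 (mod 4), a square root of 32 is 32^((79+1)/4) = 32^20 mod 79.
Repeated squaring: 32^2≡76, 32^4≡9, 32^8≡2, 32^16≡4 (mod 79).
32^20 = 32^(16+4) ≡ 36 (mod 79).
Check: 36² = 1296 ≡ 32 (mod 79). The two roots are 36 and 43.

36, 43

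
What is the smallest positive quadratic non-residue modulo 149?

(2/149) = −1, so 2 is the smallest positive non-residue mod 149.

2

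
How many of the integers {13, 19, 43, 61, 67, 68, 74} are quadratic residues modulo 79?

(13/79) = +1 → QR.
(19/79) = +1 → QR.
(43/79) = -1 → non-residue.
(61/79) = -1 → non-residue.
(67/79) = +1 → QR.
(68/79) = -1 → non-residue.
(74/79) = -1 → non-residue.
Total quadratic residues among the 7: 3.

3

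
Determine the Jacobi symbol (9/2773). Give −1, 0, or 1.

1

Reciprocity: 9 ≡ 1 and 2773 ≡ 1 (mod 4), so (9/2773) = +(2773/9).
Reduce top mod 9: now compute (1/9).
Reached (1/9) = 1. Collecting the sign flips along the way, the symbol is +1.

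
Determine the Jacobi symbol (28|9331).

Pull out 2^2: since 9331 ≡ 3 (mod 8), (2/9331) = -1, so (2/9331)^2 = +1.
Reciprocity: 7 ≡ 3 and 9331 ≡ 3 (mod 4), so (7/9331) = −(9331/7).
Reduce top mod 7: now compute (0/7).
Top reduces to 0: gcd > 1, so the symbol is 0.

0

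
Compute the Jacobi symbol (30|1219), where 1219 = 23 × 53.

1

Pull out 2: since 1219 ≡ 3 (mod 8), (2/1219) = -1.
Reciprocity: 15 ≡ 3 and 1219 ≡ 3 (mod 4), so (15/1219) = −(1219/15).
Reduce top mod 15: now compute (4/15).
Pull out 2^2: since 15 ≡ 7 (mod 8), (2/15) = +1, so (2/15)^2 = +1.
Reached (1/15) = 1. Collecting the sign flips along the way, the symbol is +1.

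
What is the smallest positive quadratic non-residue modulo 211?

(2/211) = −1, so 2 is the smallest positive non-residue mod 211.

2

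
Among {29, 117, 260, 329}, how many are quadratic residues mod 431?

(29/431) = +1 → QR.
(117/431) = -1 → non-residue.
(260/431) = -1 → non-residue.
(329/431) = +1 → QR.
Total quadratic residues among the 4: 2.

2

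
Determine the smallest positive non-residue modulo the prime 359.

7

(2/359) = +1, so 2 is a residue.
(3/359) = +1, so 3 is a residue.
(4/359) = +1, so 4 is a residue.
(5/359) = +1, so 5 is a residue.
(6/359) = +1, so 6 is a residue.
(7/359) = −1, so 7 is the smallest positive non-residue mod 359.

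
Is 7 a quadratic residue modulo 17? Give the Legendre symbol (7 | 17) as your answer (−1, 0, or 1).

-1

Reciprocity: 7 ≡ 3 and 17 ≡ 1 (mod 4), so (7/17) = +(17/7).
Reduce top mod 7: now compute (3/7).
Reciprocity: 3 ≡ 3 and 7 ≡ 3 (mod 4), so (3/7) = −(7/3).
Reduce top mod 3: now compute (1/3).
Reached (1/3) = 1. Collecting the sign flips along the way, the symbol is -1.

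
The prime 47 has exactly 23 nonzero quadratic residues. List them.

1, 2, 3, 4, 6, 7, 8, 9, 12, 14, 16, 17, 18, 21, 24, 25, 27, 28, 32, 34, 36, 37, 42

Square k = 1,…,23 (k and 47−k give the same square):
1²=1, 2²=4, 3²=9, 4²=16, 5²=25, 6²=36, 7²≡2, 8²≡17, 9²≡34, 10²≡6, 11²≡27, 12²≡3, 13²≡28, 14²≡8, 15²≡37, 16²≡21, 17²≡7, 18²≡42, 19²≡32, 20²≡24, 21²≡18, 22²≡14, 23²≡12 (mod 47).
So the quadratic residues mod 47 are {1, 2, 3, 4, 6, 7, 8, 9, 12, 14, 16, 17, 18, 21, 24, 25, 27, 28, 32, 34, 36, 37, 42}.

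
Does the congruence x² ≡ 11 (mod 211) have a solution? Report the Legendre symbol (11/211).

Reciprocity: 11 ≡ 3 and 211 ≡ 3 (mod 4), so (11/211) = −(211/11).
Reduce top mod 11: now compute (2/11).
Pull out 2: since 11 ≡ 3 (mod 8), (2/11) = -1.
Reached (1/11) = 1. Collecting the sign flips along the way, the symbol is +1.

1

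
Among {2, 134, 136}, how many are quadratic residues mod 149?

0

(2/149) = -1 → non-residue.
(134/149) = -1 → non-residue.
(136/149) = -1 → non-residue.
Total quadratic residues among the 3: 0.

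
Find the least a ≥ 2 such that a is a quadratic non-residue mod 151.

3

(2/151) = +1, so 2 is a residue.
(3/151) = −1, so 3 is the smallest positive non-residue mod 151.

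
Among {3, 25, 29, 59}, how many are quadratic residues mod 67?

3

(3/67) = -1 → non-residue.
(25/67) = +1 → QR.
(29/67) = +1 → QR.
(59/67) = +1 → QR.
Total quadratic residues among the 4: 3.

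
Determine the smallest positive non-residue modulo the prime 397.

(2/397) = −1, so 2 is the smallest positive non-residue mod 397.

2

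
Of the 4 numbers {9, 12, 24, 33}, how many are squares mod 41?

(9/41) = +1 → QR.
(12/41) = -1 → non-residue.
(24/41) = -1 → non-residue.
(33/41) = +1 → QR.
Total quadratic residues among the 4: 2.

2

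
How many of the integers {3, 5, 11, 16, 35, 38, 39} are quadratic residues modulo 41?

(3/41) = -1 → non-residue.
(5/41) = +1 → QR.
(11/41) = -1 → non-residue.
(16/41) = +1 → QR.
(35/41) = -1 → non-residue.
(38/41) = -1 → non-residue.
(39/41) = +1 → QR.
Total quadratic residues among the 7: 3.

3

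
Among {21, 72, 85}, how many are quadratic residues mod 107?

(21/107) = -1 → non-residue.
(72/107) = -1 → non-residue.
(85/107) = +1 → QR.
Total quadratic residues among the 3: 1.

1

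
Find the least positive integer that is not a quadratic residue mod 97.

5

(2/97) = +1, so 2 is a residue.
(3/97) = +1, so 3 is a residue.
(4/97) = +1, so 4 is a residue.
(5/97) = −1, so 5 is the smallest positive non-residue mod 97.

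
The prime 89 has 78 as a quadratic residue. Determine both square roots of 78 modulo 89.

89 ≡ 1 (mod 4), so we find a root by search.
Trying successive values, 16² = 256 ≡ 78 (mod 89). The other root is 89 − 16 = 73.

16, 73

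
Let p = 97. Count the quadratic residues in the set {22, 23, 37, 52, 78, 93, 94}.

3

(22/97) = +1 → QR.
(23/97) = -1 → non-residue.
(37/97) = -1 → non-residue.
(52/97) = -1 → non-residue.
(78/97) = -1 → non-residue.
(93/97) = +1 → QR.
(94/97) = +1 → QR.
Total quadratic residues among the 7: 3.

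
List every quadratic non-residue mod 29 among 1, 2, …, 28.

2,3,8,10,11,12,14,15,17,18,19,21,26,27

Square k = 1,…,14 (k and 29−k give the same square):
1²=1, 2²=4, 3²=9, 4²=16, 5²=25, 6²≡7, 7²≡20, 8²≡6, 9²≡23, 10²≡13, 11²≡5, 12²≡28, 13²≡24, 14²≡22 (mod 29).
The residues are {1, 4, 5, 6, 7, 9, 13, 16, 20, 22, 23, 24, 25, 28}; the non-residues are the remaining 14 nonzero classes.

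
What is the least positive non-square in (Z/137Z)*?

3

(2/137) = +1, so 2 is a residue.
(3/137) = −1, so 3 is the smallest positive non-residue mod 137.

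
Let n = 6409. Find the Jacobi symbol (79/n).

1

Reciprocity: 79 ≡ 3 and 6409 ≡ 1 (mod 4), so (79/6409) = +(6409/79).
Reduce top mod 79: now compute (10/79).
Pull out 2: since 79 ≡ 7 (mod 8), (2/79) = +1.
Reciprocity: 5 ≡ 1 and 79 ≡ 3 (mod 4), so (5/79) = +(79/5).
Reduce top mod 5: now compute (4/5).
Pull out 2^2: since 5 ≡ 5 (mod 8), (2/5) = -1, so (2/5)^2 = +1.
Reached (1/5) = 1. Collecting the sign flips along the way, the symbol is +1.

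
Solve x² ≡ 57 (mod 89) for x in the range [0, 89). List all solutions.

18, 71

89 ≡ 1 (mod 4), so we find a root by search.
Trying successive values, 18² = 324 ≡ 57 (mod 89). The other root is 89 − 18 = 71.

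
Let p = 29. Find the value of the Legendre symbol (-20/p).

Euler's criterion: (-20/29) ≡ 9^14 (mod 29).
9^2 ≡ 23 (mod 29)
9^4 ≡ 7 (mod 29)
9^8 ≡ 20 (mod 29)
9^14 = 9^(8+4+2) ≡ 1 (mod 29).
Result is 1, so (-20/29) = 1.

1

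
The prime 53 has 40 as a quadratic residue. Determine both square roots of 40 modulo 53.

53 ≡ 1 (mod 4), so we find a root by search.
Trying successive values, 26² = 676 ≡ 40 (mod 53). The other root is 53 − 26 = 27.

26, 27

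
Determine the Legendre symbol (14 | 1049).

-1

Pull out 2: since 1049 ≡ 1 (mod 8), (2/1049) = +1.
Reciprocity: 7 ≡ 3 and 1049 ≡ 1 (mod 4), so (7/1049) = +(1049/7).
Reduce top mod 7: now compute (6/7).
Pull out 2: since 7 ≡ 7 (mod 8), (2/7) = +1.
Reciprocity: 3 ≡ 3 and 7 ≡ 3 (mod 4), so (3/7) = −(7/3).
Reduce top mod 3: now compute (1/3).
Reached (1/3) = 1. Collecting the sign flips along the way, the symbol is -1.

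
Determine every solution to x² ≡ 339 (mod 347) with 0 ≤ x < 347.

133, 214

Since 347 ≡ 3 (mod 4), a square root of 339 is 339^((347+1)/4) = 339^87 mod 347.
Repeated squaring: 339^2≡64, 339^4≡279, 339^8≡113, 339^16≡277, 339^32≡42, 339^64≡29 (mod 347).
339^87 = 339^(64+16+4+2+1) ≡ 133 (mod 347).
Check: 133² = 17689 ≡ 339 (mod 347). The two roots are 133 and 214.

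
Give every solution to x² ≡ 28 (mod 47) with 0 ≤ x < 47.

13, 34

Since 47 ≡ 3 (mod 4), a square root of 28 is 28^((47+1)/4) = 28^12 mod 47.
Repeated squaring: 28^2≡32, 28^4≡37, 28^8≡6 (mod 47).
28^12 = 28^(8+4) ≡ 34 (mod 47).
Check: 34² = 1156 ≡ 28 (mod 47). The two roots are 13 and 34.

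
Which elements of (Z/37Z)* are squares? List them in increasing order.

Square k = 1,…,18 (k and 37−k give the same square):
1²=1, 2²=4, 3²=9, 4²=16, 5²=25, 6²=36, 7²≡12, 8²≡27, 9²≡7, 10²≡26, 11²≡10, 12²≡33, 13²≡21, 14²≡11, 15²≡3, 16²≡34, 17²≡30, 18²≡28 (mod 37).
So the quadratic residues mod 37 are {1, 3, 4, 7, 9, 10, 11, 12, 16, 21, 25, 26, 27, 28, 30, 33, 34, 36}.

1 3 4 7 9 10 11 12 16 21 25 26 27 28 30 33 34 36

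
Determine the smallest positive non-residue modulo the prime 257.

3

(2/257) = +1, so 2 is a residue.
(3/257) = −1, so 3 is the smallest positive non-residue mod 257.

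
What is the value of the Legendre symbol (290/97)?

First reduce: 290 ≡ 96 (mod 97).
Pull out 2^5: since 97 ≡ 1 (mod 8), (2/97) = +1, so (2/97)^5 = +1.
Reciprocity: 3 ≡ 3 and 97 ≡ 1 (mod 4), so (3/97) = +(97/3).
Reduce top mod 3: now compute (1/3).
Reached (1/3) = 1. Collecting the sign flips along the way, the symbol is +1.

1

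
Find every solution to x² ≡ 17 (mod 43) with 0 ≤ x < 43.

Since 43 ≡ 3 (mod 4), a square root of 17 is 17^((43+1)/4) = 17^11 mod 43.
Repeated squaring: 17^2≡31, 17^4≡15, 17^8≡10 (mod 43).
17^11 = 17^(8+2+1) ≡ 24 (mod 43).
Check: 24² = 576 ≡ 17 (mod 43). The two roots are 19 and 24.

19, 24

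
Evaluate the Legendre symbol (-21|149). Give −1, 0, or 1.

-1

First reduce: -21 ≡ 128 (mod 149).
Pull out 2^7: since 149 ≡ 5 (mod 8), (2/149) = -1, so (2/149)^7 = -1.
Reached (1/149) = 1. Collecting the sign flips along the way, the symbol is -1.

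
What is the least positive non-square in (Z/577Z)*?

5

(2/577) = +1, so 2 is a residue.
(3/577) = +1, so 3 is a residue.
(4/577) = +1, so 4 is a residue.
(5/577) = −1, so 5 is the smallest positive non-residue mod 577.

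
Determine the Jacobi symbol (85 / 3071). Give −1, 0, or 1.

Reciprocity: 85 ≡ 1 and 3071 ≡ 3 (mod 4), so (85/3071) = +(3071/85).
Reduce top mod 85: now compute (11/85).
Reciprocity: 11 ≡ 3 and 85 ≡ 1 (mod 4), so (11/85) = +(85/11).
Reduce top mod 11: now compute (8/11).
Pull out 2^3: since 11 ≡ 3 (mod 8), (2/11) = -1, so (2/11)^3 = -1.
Reached (1/11) = 1. Collecting the sign flips along the way, the symbol is -1.

-1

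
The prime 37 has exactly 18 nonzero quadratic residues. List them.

Square k = 1,…,18 (k and 37−k give the same square):
1²=1, 2²=4, 3²=9, 4²=16, 5²=25, 6²=36, 7²≡12, 8²≡27, 9²≡7, 10²≡26, 11²≡10, 12²≡33, 13²≡21, 14²≡11, 15²≡3, 16²≡34, 17²≡30, 18²≡28 (mod 37).
So the quadratic residues mod 37 are {1, 3, 4, 7, 9, 10, 11, 12, 16, 21, 25, 26, 27, 28, 30, 33, 34, 36}.

1 3 4 7 9 10 11 12 16 21 25 26 27 28 30 33 34 36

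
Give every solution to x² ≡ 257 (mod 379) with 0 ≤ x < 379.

72, 307

Since 379 ≡ 3 (mod 4), a square root of 257 is 257^((379+1)/4) = 257^95 mod 379.
Repeated squaring: 257^2≡103, 257^4≡376, 257^8≡9, 257^16≡81, 257^32≡118, 257^64≡280 (mod 379).
257^95 = 257^(64+16+8+4+2+1) ≡ 307 (mod 379).
Check: 307² = 94249 ≡ 257 (mod 379). The two roots are 72 and 307.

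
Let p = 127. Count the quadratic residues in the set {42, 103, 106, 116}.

2

(42/127) = +1 → QR.
(103/127) = +1 → QR.
(106/127) = -1 → non-residue.
(116/127) = -1 → non-residue.
Total quadratic residues among the 4: 2.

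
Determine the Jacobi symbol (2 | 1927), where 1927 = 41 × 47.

1

Pull out 2: since 1927 ≡ 7 (mod 8), (2/1927) = +1.
Reached (1/1927) = 1. Collecting the sign flips along the way, the symbol is +1.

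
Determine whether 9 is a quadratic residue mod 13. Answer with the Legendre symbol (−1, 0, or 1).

Reciprocity: 9 ≡ 1 and 13 ≡ 1 (mod 4), so (9/13) = +(13/9).
Reduce top mod 9: now compute (4/9).
Pull out 2^2: since 9 ≡ 1 (mod 8), (2/9) = +1, so (2/9)^2 = +1.
Reached (1/9) = 1. Collecting the sign flips along the way, the symbol is +1.

1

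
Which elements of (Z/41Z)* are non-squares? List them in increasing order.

3, 6, 7, 11, 12, 13, 14, 15, 17, 19, 22, 24, 26, 27, 28, 29, 30, 34, 35, 38

Square k = 1,…,20 (k and 41−k give the same square):
1²=1, 2²=4, 3²=9, 4²=16, 5²=25, 6²=36, 7²≡8, 8²≡23, 9²≡40, 10²≡18, 11²≡39, 12²≡21, 13²≡5, 14²≡32, 15²≡20, 16²≡10, 17²≡2, 18²≡37, 19²≡33, 20²≡31 (mod 41).
The residues are {1, 2, 4, 5, 8, 9, 10, 16, 18, 20, 21, 23, 25, 31, 32, 33, 36, 37, 39, 40}; the non-residues are the remaining 20 nonzero classes.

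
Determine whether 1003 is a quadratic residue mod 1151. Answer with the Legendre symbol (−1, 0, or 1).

Reciprocity: 1003 ≡ 3 and 1151 ≡ 3 (mod 4), so (1003/1151) = −(1151/1003).
Reduce top mod 1003: now compute (148/1003).
Pull out 2^2: since 1003 ≡ 3 (mod 8), (2/1003) = -1, so (2/1003)^2 = +1.
Reciprocity: 37 ≡ 1 and 1003 ≡ 3 (mod 4), so (37/1003) = +(1003/37).
Reduce top mod 37: now compute (4/37).
Pull out 2^2: since 37 ≡ 5 (mod 8), (2/37) = -1, so (2/37)^2 = +1.
Reached (1/37) = 1. Collecting the sign flips along the way, the symbol is -1.

-1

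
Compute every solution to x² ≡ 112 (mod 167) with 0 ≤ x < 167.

46, 121

Since 167 ≡ 3 (mod 4), a square root of 112 is 112^((167+1)/4) = 112^42 mod 167.
Repeated squaring: 112^2≡19, 112^4≡27, 112^8≡61, 112^16≡47, 112^32≡38 (mod 167).
112^42 = 112^(32+8+2) ≡ 121 (mod 167).
Check: 121² = 14641 ≡ 112 (mod 167). The two roots are 46 and 121.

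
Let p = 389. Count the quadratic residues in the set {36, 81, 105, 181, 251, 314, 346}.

3

(36/389) = +1 → QR.
(81/389) = +1 → QR.
(105/389) = -1 → non-residue.
(181/389) = +1 → QR.
(251/389) = -1 → non-residue.
(314/389) = -1 → non-residue.
(346/389) = -1 → non-residue.
Total quadratic residues among the 7: 3.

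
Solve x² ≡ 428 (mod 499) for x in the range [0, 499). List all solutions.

120, 379

Since 499 ≡ 3 (mod 4), a square root of 428 is 428^((499+1)/4) = 428^125 mod 499.
Repeated squaring: 428^2≡51, 428^4≡106, 428^8≡258, 428^16≡197, 428^32≡386, 428^64≡294 (mod 499).
428^125 = 428^(64+32+16+8+4+1) ≡ 120 (mod 499).
Check: 120² = 14400 ≡ 428 (mod 499). The two roots are 120 and 379.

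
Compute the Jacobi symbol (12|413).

Pull out 2^2: since 413 ≡ 5 (mod 8), (2/413) = -1, so (2/413)^2 = +1.
Reciprocity: 3 ≡ 3 and 413 ≡ 1 (mod 4), so (3/413) = +(413/3).
Reduce top mod 3: now compute (2/3).
Pull out 2: since 3 ≡ 3 (mod 8), (2/3) = -1.
Reached (1/3) = 1. Collecting the sign flips along the way, the symbol is -1.

-1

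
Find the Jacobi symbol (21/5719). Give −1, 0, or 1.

Reciprocity: 21 ≡ 1 and 5719 ≡ 3 (mod 4), so (21/5719) = +(5719/21).
Reduce top mod 21: now compute (7/21).
Reciprocity: 7 ≡ 3 and 21 ≡ 1 (mod 4), so (7/21) = +(21/7).
Reduce top mod 7: now compute (0/7).
Top reduces to 0: gcd > 1, so the symbol is 0.

0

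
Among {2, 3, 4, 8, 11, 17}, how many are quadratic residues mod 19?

3

(2/19) = -1 → non-residue.
(3/19) = -1 → non-residue.
(4/19) = +1 → QR.
(8/19) = -1 → non-residue.
(11/19) = +1 → QR.
(17/19) = +1 → QR.
Total quadratic residues among the 6: 3.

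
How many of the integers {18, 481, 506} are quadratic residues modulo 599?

(18/599) = +1 → QR.
(481/599) = +1 → QR.
(506/599) = +1 → QR.
Total quadratic residues among the 3: 3.

3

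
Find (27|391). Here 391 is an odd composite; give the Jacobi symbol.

Reciprocity: 27 ≡ 3 and 391 ≡ 3 (mod 4), so (27/391) = −(391/27).
Reduce top mod 27: now compute (13/27).
Reciprocity: 13 ≡ 1 and 27 ≡ 3 (mod 4), so (13/27) = +(27/13).
Reduce top mod 13: now compute (1/13).
Reached (1/13) = 1. Collecting the sign flips along the way, the symbol is -1.

-1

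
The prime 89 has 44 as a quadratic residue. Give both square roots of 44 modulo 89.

89 ≡ 1 (mod 4), so we find a root by search.
Trying successive values, 20² = 400 ≡ 44 (mod 89). The other root is 89 − 20 = 69.

20, 69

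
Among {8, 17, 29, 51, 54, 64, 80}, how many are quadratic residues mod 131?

(8/131) = -1 → non-residue.
(17/131) = -1 → non-residue.
(29/131) = -1 → non-residue.
(51/131) = -1 → non-residue.
(54/131) = -1 → non-residue.
(64/131) = +1 → QR.
(80/131) = +1 → QR.
Total quadratic residues among the 7: 2.

2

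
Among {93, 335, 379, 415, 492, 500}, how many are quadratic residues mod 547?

4

(93/547) = +1 → QR.
(335/547) = -1 → non-residue.
(379/547) = +1 → QR.
(415/547) = +1 → QR.
(492/547) = +1 → QR.
(500/547) = -1 → non-residue.
Total quadratic residues among the 6: 4.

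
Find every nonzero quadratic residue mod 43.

1,4,6,9,10,11,13,14,15,16,17,21,23,24,25,31,35,36,38,40,41

Square k = 1,…,21 (k and 43−k give the same square):
1²=1, 2²=4, 3²=9, 4²=16, 5²=25, 6²=36, 7²≡6, 8²≡21, 9²≡38, 10²≡14, 11²≡35, 12²≡15, 13²≡40, 14²≡24, 15²≡10, 16²≡41, 17²≡31, 18²≡23, 19²≡17, 20²≡13, 21²≡11 (mod 43).
So the quadratic residues mod 43 are {1, 4, 6, 9, 10, 11, 13, 14, 15, 16, 17, 21, 23, 24, 25, 31, 35, 36, 38, 40, 41}.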